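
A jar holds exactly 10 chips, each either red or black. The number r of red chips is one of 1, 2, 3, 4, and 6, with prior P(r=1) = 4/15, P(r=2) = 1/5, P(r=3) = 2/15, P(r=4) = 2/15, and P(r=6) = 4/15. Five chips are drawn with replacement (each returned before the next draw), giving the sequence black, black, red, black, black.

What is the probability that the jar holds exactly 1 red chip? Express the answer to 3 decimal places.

0.321

The likelihood of the observed sequence under each hypothesis: P(data | r = 1) = (9/10)(9/10)(1/10)(9/10)(9/10) = 0.06561; P(data | r = 2) = (8/10)(8/10)(2/10)(8/10)(8/10) = 0.08192; P(data | r = 3) = (7/10)(7/10)(3/10)(7/10)(7/10) = 0.07203; P(data | r = 4) = (6/10)(6/10)(4/10)(6/10)(6/10) = 0.05184; P(data | r = 6) = (4/10)(4/10)(6/10)(4/10)(4/10) = 0.01536.
Multiplying each by its prior: 4/15 · 0.06561 = 0.017496, 1/5 · 0.08192 = 0.016384, 2/15 · 0.07203 = 0.009604, 2/15 · 0.05184 = 0.006912, 4/15 · 0.01536 = 0.004096; with total 0.054492.
Hence P(r = 1 | data) = (0.017496) / (0.054492) = 0.32107.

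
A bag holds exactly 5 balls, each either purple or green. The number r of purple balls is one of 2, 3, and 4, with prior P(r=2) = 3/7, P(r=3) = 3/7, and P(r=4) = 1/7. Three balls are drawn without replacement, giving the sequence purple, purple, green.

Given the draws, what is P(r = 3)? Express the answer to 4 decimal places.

Compute the likelihood of the observed sequence for each case: P(data | r = 2) = (2/5)(1/4)(3/3) = 1/10; P(data | r = 3) = (3/5)(2/4)(2/3) = 1/5; P(data | r = 4) = (4/5)(3/4)(1/3) = 1/5.
Multiplying each by its prior: 3/7 · 1/10 = 3/70, 3/7 · 1/5 = 3/35, 1/7 · 1/5 = 1/35; these sum to 11/70.
So P(r = 3 | data) = (3/35) / (11/70) = 6/11.

0.5455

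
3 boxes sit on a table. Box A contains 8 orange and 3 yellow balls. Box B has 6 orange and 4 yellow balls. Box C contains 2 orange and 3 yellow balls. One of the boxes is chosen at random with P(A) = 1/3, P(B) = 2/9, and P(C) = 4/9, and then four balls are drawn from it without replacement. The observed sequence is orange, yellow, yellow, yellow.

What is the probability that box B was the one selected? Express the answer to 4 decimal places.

0.1202

Under each hypothesis, the probability of the observed sequence is: P(data | box A) = (8/11)(3/10)(2/9)(1/8) = 0.0060606; P(data | box B) = (6/10)(4/9)(3/8)(2/7) = 0.028571; P(data | box C) = (2/5)(3/4)(2/3)(1/2) = 0.1.
Multiplying each by its prior: 1/3 · 0.0060606 = 0.0020202, 2/9 · 0.028571 = 0.0063492, 4/9 · 0.1 = 0.044444; summing to 0.052814.
By Bayes' rule, P(box B | data) = (0.0063492) / (0.052814) = 0.12022.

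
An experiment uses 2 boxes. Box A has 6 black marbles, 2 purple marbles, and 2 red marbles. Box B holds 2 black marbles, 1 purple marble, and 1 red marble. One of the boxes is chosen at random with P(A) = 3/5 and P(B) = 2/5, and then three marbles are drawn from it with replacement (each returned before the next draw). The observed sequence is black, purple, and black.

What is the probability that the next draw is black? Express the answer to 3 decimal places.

0.563

The likelihood of the observed sequence under each hypothesis: P(data | box A) = (6/10)(2/10)(6/10) = 0.072; P(data | box B) = (2/4)(1/4)(2/4) = 0.0625.
Multiplying each by its prior: 3/5 · 0.072 = 0.0432, 2/5 · 0.0625 = 0.025; summing to 0.0682.
Dividing through by the total gives posterior P(box A | data) = 0.63343, P(box B | data) = 0.36657.
The predictive probability is P(black next | data) = (3/5)(0.63343) + (1/2)(0.36657) = 0.56334.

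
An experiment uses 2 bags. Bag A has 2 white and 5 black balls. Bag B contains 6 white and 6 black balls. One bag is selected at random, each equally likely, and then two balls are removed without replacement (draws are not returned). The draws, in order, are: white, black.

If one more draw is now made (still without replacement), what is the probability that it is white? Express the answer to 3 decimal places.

0.360

Under each hypothesis, the probability of the observed sequence is: P(data | bag A) = (2/7)(5/6) = 5/21; P(data | bag B) = (6/12)(6/11) = 3/11.
The prior-weighted likelihoods are 1/2 · 5/21 = 5/42, 1/2 · 3/11 = 3/22; with total 59/231.
The posterior is then P(bag A | data) = 55/118, P(bag B | data) = 63/118.
Averaging over the posterior, P(white next | data) = (1/5)(55/118) + (1/2)(63/118) = 85/236.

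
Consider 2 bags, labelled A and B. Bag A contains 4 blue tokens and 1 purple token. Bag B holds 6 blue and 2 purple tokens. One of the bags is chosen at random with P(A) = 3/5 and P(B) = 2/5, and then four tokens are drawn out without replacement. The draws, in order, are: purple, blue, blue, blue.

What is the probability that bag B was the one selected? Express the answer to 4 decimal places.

The likelihood of the observed sequence under each hypothesis: P(data | bag A) = (1/5)(4/4)(3/3)(2/2) = 1/5; P(data | bag B) = (2/8)(6/7)(5/6)(4/5) = 1/7.
Weighting by the prior gives 3/5 · 1/5 = 3/25, 2/5 · 1/7 = 2/35; these sum to 31/175.
Hence P(bag B | data) = (2/35) / (31/175) = 10/31.

0.3226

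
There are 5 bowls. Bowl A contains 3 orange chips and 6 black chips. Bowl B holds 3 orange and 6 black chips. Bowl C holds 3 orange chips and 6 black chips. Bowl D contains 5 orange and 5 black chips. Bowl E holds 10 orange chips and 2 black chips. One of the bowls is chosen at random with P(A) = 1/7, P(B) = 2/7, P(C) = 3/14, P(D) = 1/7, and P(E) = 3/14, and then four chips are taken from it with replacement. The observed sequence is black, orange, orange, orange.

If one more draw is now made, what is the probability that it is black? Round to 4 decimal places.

Compute the likelihood of the observed sequence for each case: P(data | bowl A) = (6/9)(3/9)(3/9)(3/9) = 0.024691; P(data | bowl B) = (6/9)(3/9)(3/9)(3/9) = 0.024691; P(data | bowl C) = (6/9)(3/9)(3/9)(3/9) = 0.024691; P(data | bowl D) = (5/10)(5/10)(5/10)(5/10) = 0.0625; P(data | bowl E) = (2/12)(10/12)(10/12)(10/12) = 0.096451.
Multiplying each by its prior: 1/7 · 0.024691 = 0.0035273, 2/7 · 0.024691 = 0.0070547, 3/14 · 0.024691 = 0.005291, 1/7 · 0.0625 = 0.0089286, 3/14 · 0.096451 = 0.020668; summing to 0.04547.
Dividing through by the total gives posterior P(bowl A | data) = 0.077576, P(bowl B | data) = 0.15515, P(bowl C | data) = 0.11636, P(bowl D | data) = 0.19636, P(bowl E | data) = 0.45455.
So P(black next | data) = Σ P(black next | H) P(H | data) = (2/3)(0.077576) + (2/3)(0.15515) + (2/3)(0.11636) + (1/2)(0.19636) + (1/6)(0.45455) = 0.40667.

0.4067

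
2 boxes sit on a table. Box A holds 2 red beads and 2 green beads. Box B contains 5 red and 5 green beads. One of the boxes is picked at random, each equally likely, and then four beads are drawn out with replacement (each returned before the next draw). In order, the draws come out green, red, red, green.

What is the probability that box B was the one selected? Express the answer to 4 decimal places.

Under each hypothesis, the probability of the observed sequence is: P(data | box A) = (2/4)(2/4)(2/4)(2/4) = 1/16; P(data | box B) = (5/10)(5/10)(5/10)(5/10) = 1/16.
Weighting by the prior gives 1/2 · 1/16 = 1/32, 1/2 · 1/16 = 1/32; these sum to 1/16.
Therefore the posterior P(box B | data) = (1/32) / (1/16) = 1/2.

0.5000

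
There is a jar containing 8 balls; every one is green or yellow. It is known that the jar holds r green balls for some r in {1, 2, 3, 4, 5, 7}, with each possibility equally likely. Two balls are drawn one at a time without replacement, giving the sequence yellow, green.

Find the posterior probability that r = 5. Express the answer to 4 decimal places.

0.2083

The likelihood of the observed sequence under each hypothesis: P(data | r = 1) = (7/8)(1/7) = 1/8; P(data | r = 2) = (6/8)(2/7) = 3/14; P(data | r = 3) = (5/8)(3/7) = 15/56; P(data | r = 4) = (4/8)(4/7) = 2/7; P(data | r = 5) = (3/8)(5/7) = 15/56; P(data | r = 7) = (1/8)(7/7) = 1/8.
The prior-weighted likelihoods are 1/6 · 1/8 = 1/48, 1/6 · 3/14 = 1/28, 1/6 · 15/56 = 5/112, 1/6 · 2/7 = 1/21, 1/6 · 15/56 = 5/112, 1/6 · 1/8 = 1/48; summing to 3/14.
Therefore the posterior P(r = 5 | data) = (5/112) / (3/14) = 5/24.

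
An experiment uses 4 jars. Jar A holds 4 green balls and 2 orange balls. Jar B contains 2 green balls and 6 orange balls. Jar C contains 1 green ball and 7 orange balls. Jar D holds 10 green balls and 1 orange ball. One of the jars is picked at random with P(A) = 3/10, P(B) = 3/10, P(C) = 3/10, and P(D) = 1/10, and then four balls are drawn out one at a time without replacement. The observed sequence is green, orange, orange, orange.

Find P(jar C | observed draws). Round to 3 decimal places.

For each hypothesis, P(data | H) works out to: P(data | jar A) = (4/6)(2/5)(1/4)(0/3) = 0; P(data | jar B) = (2/8)(6/7)(5/6)(4/5) = 1/7; P(data | jar C) = (1/8)(7/7)(6/6)(5/5) = 1/8; P(data | jar D) = (10/11)(1/10)(0/9) = 0.
Multiplying each by its prior: 3/10 · 0 = 0, 3/10 · 1/7 = 3/70, 3/10 · 1/8 = 3/80, 1/10 · 0 = 0; these sum to 9/112.
So P(jar C | data) = (3/80) / (9/112) = 7/15.

0.467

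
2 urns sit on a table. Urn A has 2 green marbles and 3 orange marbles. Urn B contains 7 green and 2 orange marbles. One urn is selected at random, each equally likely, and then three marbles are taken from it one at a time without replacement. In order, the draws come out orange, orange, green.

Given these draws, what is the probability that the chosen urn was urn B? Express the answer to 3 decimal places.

0.122

Under each hypothesis, the probability of the observed sequence is: P(data | urn A) = (3/5)(2/4)(2/3) = 1/5; P(data | urn B) = (2/9)(1/8)(7/7) = 1/36.
The prior-weighted likelihoods are 1/2 · 1/5 = 1/10, 1/2 · 1/36 = 1/72; with total 41/360.
Hence P(urn B | data) = (1/72) / (41/360) = 5/41.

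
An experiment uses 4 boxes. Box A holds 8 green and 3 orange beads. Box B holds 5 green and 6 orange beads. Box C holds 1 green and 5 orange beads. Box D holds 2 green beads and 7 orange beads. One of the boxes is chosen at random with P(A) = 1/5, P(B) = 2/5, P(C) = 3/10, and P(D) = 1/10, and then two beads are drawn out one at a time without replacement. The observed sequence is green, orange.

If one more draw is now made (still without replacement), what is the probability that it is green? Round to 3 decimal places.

The likelihood of the observed sequence under each hypothesis: P(data | box A) = (8/11)(3/10) = 0.21818; P(data | box B) = (5/11)(6/10) = 0.27273; P(data | box C) = (1/6)(5/5) = 0.16667; P(data | box D) = (2/9)(7/8) = 0.19444.
The prior-weighted likelihoods are 1/5 · 0.21818 = 0.043636, 2/5 · 0.27273 = 0.10909, 3/10 · 0.16667 = 0.05, 1/10 · 0.19444 = 0.019444; these sum to 0.22217.
The posterior is then P(box A | data) = 0.19641, P(box B | data) = 0.49102, P(box C | data) = 0.22505, P(box D | data) = 0.08752.
Averaging over the posterior, P(green next | data) = (7/9)(0.19641) + (4/9)(0.49102) + (0)(0.22505) + (1/7)(0.08752) = 0.3835.

0.383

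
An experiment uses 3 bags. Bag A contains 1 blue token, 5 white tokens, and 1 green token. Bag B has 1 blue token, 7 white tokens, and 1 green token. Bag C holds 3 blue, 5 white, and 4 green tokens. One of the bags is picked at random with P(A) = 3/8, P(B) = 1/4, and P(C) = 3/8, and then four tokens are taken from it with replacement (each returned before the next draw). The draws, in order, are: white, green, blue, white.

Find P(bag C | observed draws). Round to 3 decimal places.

0.485

The likelihood of the observed sequence under each hypothesis: P(data | bag A) = (5/7)(1/7)(1/7)(5/7) = 0.010412; P(data | bag B) = (7/9)(1/9)(1/9)(7/9) = 0.0074684; P(data | bag C) = (5/12)(4/12)(3/12)(5/12) = 0.014468.
Weighting by the prior gives 3/8 · 0.010412 = 0.0039046, 1/4 · 0.0074684 = 0.0018671, 3/8 · 0.014468 = 0.0054253; summing to 0.011197.
Therefore the posterior P(bag C | data) = (0.0054253) / (0.011197) = 0.48453.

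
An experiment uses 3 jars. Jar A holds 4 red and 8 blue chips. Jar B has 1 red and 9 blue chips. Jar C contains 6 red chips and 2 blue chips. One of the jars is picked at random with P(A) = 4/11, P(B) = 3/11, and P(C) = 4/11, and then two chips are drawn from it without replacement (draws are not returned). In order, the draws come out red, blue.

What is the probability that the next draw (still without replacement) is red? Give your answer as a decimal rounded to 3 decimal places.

0.473

Under each hypothesis, the probability of the observed sequence is: P(data | jar A) = (4/12)(8/11) = 0.24242; P(data | jar B) = (1/10)(9/9) = 0.1; P(data | jar C) = (6/8)(2/7) = 0.21429.
Weighting by the prior gives 4/11 · 0.24242 = 0.088154, 3/11 · 0.1 = 0.027273, 4/11 · 0.21429 = 0.077922; these sum to 0.19335.
The posterior is then P(jar A | data) = 0.45593, P(jar B | data) = 0.14105, P(jar C | data) = 0.40301.
So P(red next | data) = Σ P(red next | H) P(H | data) = (3/10)(0.45593) + (0)(0.14105) + (5/6)(0.40301) = 0.47262.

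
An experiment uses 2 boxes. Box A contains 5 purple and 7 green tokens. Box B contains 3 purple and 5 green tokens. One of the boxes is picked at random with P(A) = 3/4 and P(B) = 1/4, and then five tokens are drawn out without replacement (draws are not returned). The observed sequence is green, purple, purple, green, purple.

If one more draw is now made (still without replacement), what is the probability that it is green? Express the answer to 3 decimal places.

0.767

The likelihood of the observed sequence under each hypothesis: P(data | box A) = (7/12)(5/11)(4/10)(6/9)(3/8) = 7/264; P(data | box B) = (5/8)(3/7)(2/6)(4/5)(1/4) = 1/56.
Multiplying each by its prior: 3/4 · 7/264 = 7/352, 1/4 · 1/56 = 1/224; with total 15/616.
Dividing through by the total gives posterior P(box A | data) = 49/60, P(box B | data) = 11/60.
Averaging over the posterior, P(green next | data) = (5/7)(49/60) + (1)(11/60) = 23/30.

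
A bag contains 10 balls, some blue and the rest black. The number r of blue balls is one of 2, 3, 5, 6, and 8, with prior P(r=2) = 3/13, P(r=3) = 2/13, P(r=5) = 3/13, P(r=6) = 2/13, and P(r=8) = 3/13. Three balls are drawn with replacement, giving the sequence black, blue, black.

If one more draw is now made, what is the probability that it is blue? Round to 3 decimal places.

Under each hypothesis, the probability of the observed sequence is: P(data | r = 2) = (8/10)(2/10)(8/10) = 0.128; P(data | r = 3) = (7/10)(3/10)(7/10) = 0.147; P(data | r = 5) = (5/10)(5/10)(5/10) = 0.125; P(data | r = 6) = (4/10)(6/10)(4/10) = 0.096; P(data | r = 8) = (2/10)(8/10)(2/10) = 0.032.
Weighting by the prior gives 3/13 · 0.128 = 0.029538, 2/13 · 0.147 = 0.022615, 3/13 · 0.125 = 0.028846, 2/13 · 0.096 = 0.014769, 3/13 · 0.032 = 0.0073846; summing to 0.10315.
Normalising, the posterior is P(r = 2 | data) = 0.28635, P(r = 3 | data) = 0.21924, P(r = 5 | data) = 0.27964, P(r = 6 | data) = 0.14318, P(r = 8 | data) = 0.071588.
The predictive probability is P(blue next | data) = (1/5)(0.28635) + (3/10)(0.21924) + (1/2)(0.27964) + (3/5)(0.14318) + (4/5)(0.071588) = 0.40604.

0.406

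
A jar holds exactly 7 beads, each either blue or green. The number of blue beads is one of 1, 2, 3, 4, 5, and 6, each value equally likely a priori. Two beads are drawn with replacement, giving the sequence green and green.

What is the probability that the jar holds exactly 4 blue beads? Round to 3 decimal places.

For each hypothesis, P(data | H) works out to: P(data | r = 1) = (6/7)(6/7) = 36/49; P(data | r = 2) = (5/7)(5/7) = 25/49; P(data | r = 3) = (4/7)(4/7) = 16/49; P(data | r = 4) = (3/7)(3/7) = 9/49; P(data | r = 5) = (2/7)(2/7) = 4/49; P(data | r = 6) = (1/7)(1/7) = 1/49.
Weighting by the prior gives 1/6 · 36/49 = 6/49, 1/6 · 25/49 = 25/294, 1/6 · 16/49 = 8/147, 1/6 · 9/49 = 3/98, 1/6 · 4/49 = 2/147, 1/6 · 1/49 = 1/294; these sum to 13/42.
Therefore the posterior P(r = 4 | data) = (3/98) / (13/42) = 9/91.

0.099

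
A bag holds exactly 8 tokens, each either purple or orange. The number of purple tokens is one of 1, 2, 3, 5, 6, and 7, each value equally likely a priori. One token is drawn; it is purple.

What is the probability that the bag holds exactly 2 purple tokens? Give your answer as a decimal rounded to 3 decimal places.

0.083

Compute the likelihood of this draw for each case: P(data | r = 1) = (1/8) = 1/8; P(data | r = 2) = (2/8) = 1/4; P(data | r = 3) = (3/8) = 3/8; P(data | r = 5) = (5/8) = 5/8; P(data | r = 6) = (6/8) = 3/4; P(data | r = 7) = (7/8) = 7/8.
The prior-weighted likelihoods are 1/6 · 1/8 = 1/48, 1/6 · 1/4 = 1/24, 1/6 · 3/8 = 1/16, 1/6 · 5/8 = 5/48, 1/6 · 3/4 = 1/8, 1/6 · 7/8 = 7/48; these sum to 1/2.
By Bayes' rule, P(r = 2 | data) = (1/24) / (1/2) = 1/12.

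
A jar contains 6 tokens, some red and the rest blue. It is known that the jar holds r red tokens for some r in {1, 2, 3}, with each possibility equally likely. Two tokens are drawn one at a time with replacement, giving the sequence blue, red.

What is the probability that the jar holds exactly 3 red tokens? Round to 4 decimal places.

0.4091

For each hypothesis, P(data | H) works out to: P(data | r = 1) = (5/6)(1/6) = 5/36; P(data | r = 2) = (4/6)(2/6) = 2/9; P(data | r = 3) = (3/6)(3/6) = 1/4.
The prior-weighted likelihoods are 1/3 · 5/36 = 5/108, 1/3 · 2/9 = 2/27, 1/3 · 1/4 = 1/12; summing to 11/54.
Therefore the posterior P(r = 3 | data) = (1/12) / (11/54) = 9/22.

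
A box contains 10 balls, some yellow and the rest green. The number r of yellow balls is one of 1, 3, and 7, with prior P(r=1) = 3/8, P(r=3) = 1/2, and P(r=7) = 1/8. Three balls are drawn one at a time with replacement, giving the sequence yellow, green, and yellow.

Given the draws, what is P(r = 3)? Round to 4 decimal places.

0.5915

Compute the likelihood of the observed sequence for each case: P(data | r = 1) = (1/10)(9/10)(1/10) = 0.009; P(data | r = 3) = (3/10)(7/10)(3/10) = 0.063; P(data | r = 7) = (7/10)(3/10)(7/10) = 0.147.
The prior-weighted likelihoods are 3/8 · 0.009 = 0.003375, 1/2 · 0.063 = 0.0315, 1/8 · 0.147 = 0.018375; summing to 0.05325.
By Bayes' rule, P(r = 3 | data) = (0.0315) / (0.05325) = 0.59155.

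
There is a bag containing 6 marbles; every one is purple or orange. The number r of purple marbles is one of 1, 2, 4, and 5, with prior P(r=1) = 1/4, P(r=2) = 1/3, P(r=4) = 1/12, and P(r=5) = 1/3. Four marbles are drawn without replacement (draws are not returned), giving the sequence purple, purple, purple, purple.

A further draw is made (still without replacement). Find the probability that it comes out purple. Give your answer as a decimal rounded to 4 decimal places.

Under each hypothesis, the probability of the observed sequence is: P(data | r = 1) = (1/6)(0/5) = 0; P(data | r = 2) = (2/6)(1/5)(0/4) = 0; P(data | r = 4) = (4/6)(3/5)(2/4)(1/3) = 1/15; P(data | r = 5) = (5/6)(4/5)(3/4)(2/3) = 1/3.
Weighting by the prior gives 1/4 · 0 = 0, 1/3 · 0 = 0, 1/12 · 1/15 = 1/180, 1/3 · 1/3 = 1/9; with total 7/60.
The posterior is then P(r = 1 | data) = 0, P(r = 2 | data) = 0, P(r = 4 | data) = 1/21, P(r = 5 | data) = 20/21.
The predictive probability is P(purple next | data) = (0)(1/21) + (1/2)(20/21) = 10/21.

0.4762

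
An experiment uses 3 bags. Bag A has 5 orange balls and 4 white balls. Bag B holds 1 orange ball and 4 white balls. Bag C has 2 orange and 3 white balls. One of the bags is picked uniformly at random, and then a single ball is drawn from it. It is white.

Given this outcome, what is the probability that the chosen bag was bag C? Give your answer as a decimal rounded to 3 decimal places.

0.325

Under each hypothesis, the probability of this draw is: P(data | bag A) = (4/9) = 4/9; P(data | bag B) = (4/5) = 4/5; P(data | bag C) = (3/5) = 3/5.
Multiplying each by its prior: 1/3 · 4/9 = 4/27, 1/3 · 4/5 = 4/15, 1/3 · 3/5 = 1/5; with total 83/135.
Therefore the posterior P(bag C | data) = (1/5) / (83/135) = 27/83.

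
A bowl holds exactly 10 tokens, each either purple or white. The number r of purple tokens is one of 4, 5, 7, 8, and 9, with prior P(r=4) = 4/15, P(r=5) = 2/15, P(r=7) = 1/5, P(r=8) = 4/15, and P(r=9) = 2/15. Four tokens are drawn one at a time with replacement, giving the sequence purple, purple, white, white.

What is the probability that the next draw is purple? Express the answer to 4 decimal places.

The likelihood of the observed sequence under each hypothesis: P(data | r = 4) = (4/10)(4/10)(6/10)(6/10) = 0.0576; P(data | r = 5) = (5/10)(5/10)(5/10)(5/10) = 0.0625; P(data | r = 7) = (7/10)(7/10)(3/10)(3/10) = 0.0441; P(data | r = 8) = (8/10)(8/10)(2/10)(2/10) = 0.0256; P(data | r = 9) = (9/10)(9/10)(1/10)(1/10) = 0.0081.
Weighting by the prior gives 4/15 · 0.0576 = 0.01536, 2/15 · 0.0625 = 0.0083333, 1/5 · 0.0441 = 0.00882, 4/15 · 0.0256 = 0.0068267, 2/15 · 0.0081 = 0.00108; with total 0.04042.
Normalising, the posterior is P(r = 4 | data) = 0.38001, P(r = 5 | data) = 0.20617, P(r = 7 | data) = 0.21821, P(r = 8 | data) = 0.16889, P(r = 9 | data) = 0.026719.
The predictive probability is P(purple next | data) = (2/5)(0.38001) + (1/2)(0.20617) + (7/10)(0.21821) + (4/5)(0.16889) + (9/10)(0.026719) = 0.567.

0.5670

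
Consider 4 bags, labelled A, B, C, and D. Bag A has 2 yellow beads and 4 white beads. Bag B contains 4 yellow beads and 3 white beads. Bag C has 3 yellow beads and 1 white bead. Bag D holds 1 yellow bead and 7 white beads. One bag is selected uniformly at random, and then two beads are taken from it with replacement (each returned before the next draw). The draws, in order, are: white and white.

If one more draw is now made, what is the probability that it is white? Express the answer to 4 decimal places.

Compute the likelihood of the observed sequence for each case: P(data | bag A) = (4/6)(4/6) = 0.44444; P(data | bag B) = (3/7)(3/7) = 0.18367; P(data | bag C) = (1/4)(1/4) = 0.0625; P(data | bag D) = (7/8)(7/8) = 0.76562.
The prior-weighted likelihoods are 1/4 · 0.44444 = 0.11111, 1/4 · 0.18367 = 0.045918, 1/4 · 0.0625 = 0.015625, 1/4 · 0.76562 = 0.19141; these sum to 0.36406.
Dividing through by the total gives posterior P(bag A | data) = 0.3052, P(bag B | data) = 0.12613, P(bag C | data) = 0.042919, P(bag D | data) = 0.52575.
The predictive probability is P(white next | data) = (2/3)(0.3052) + (3/7)(0.12613) + (1/4)(0.042919) + (7/8)(0.52575) = 0.72829.

0.7283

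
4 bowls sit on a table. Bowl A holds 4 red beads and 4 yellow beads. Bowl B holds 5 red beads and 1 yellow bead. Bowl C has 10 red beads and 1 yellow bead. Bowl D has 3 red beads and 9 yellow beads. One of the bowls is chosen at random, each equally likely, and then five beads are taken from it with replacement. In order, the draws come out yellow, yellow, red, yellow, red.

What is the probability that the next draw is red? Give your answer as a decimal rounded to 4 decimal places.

For each hypothesis, P(data | H) works out to: P(data | bowl A) = (4/8)(4/8)(4/8)(4/8)(4/8) = 0.03125; P(data | bowl B) = (1/6)(1/6)(5/6)(1/6)(5/6) = 0.003215; P(data | bowl C) = (1/11)(1/11)(10/11)(1/11)(10/11) = 0.00062092; P(data | bowl D) = (9/12)(9/12)(3/12)(9/12)(3/12) = 0.026367.
The prior-weighted likelihoods are 1/4 · 0.03125 = 0.0078125, 1/4 · 0.003215 = 0.00080376, 1/4 · 0.00062092 = 0.00015523, 1/4 · 0.026367 = 0.0065918; with total 0.015363.
The posterior is then P(bowl A | data) = 0.50852, P(bowl B | data) = 0.052317, P(bowl C | data) = 0.010104, P(bowl D | data) = 0.42906.
The predictive probability is P(red next | data) = (1/2)(0.50852) + (5/6)(0.052317) + (10/11)(0.010104) + (1/4)(0.42906) = 0.41431.

0.4143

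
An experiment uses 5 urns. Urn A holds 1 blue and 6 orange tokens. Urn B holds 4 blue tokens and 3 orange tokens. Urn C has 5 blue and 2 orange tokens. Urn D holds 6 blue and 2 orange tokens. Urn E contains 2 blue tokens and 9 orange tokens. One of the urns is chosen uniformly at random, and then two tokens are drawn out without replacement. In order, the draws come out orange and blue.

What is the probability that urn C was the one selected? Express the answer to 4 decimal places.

0.2279

For each hypothesis, P(data | H) works out to: P(data | urn A) = (6/7)(1/6) = 0.14286; P(data | urn B) = (3/7)(4/6) = 0.28571; P(data | urn C) = (2/7)(5/6) = 0.2381; P(data | urn D) = (2/8)(6/7) = 0.21429; P(data | urn E) = (9/11)(2/10) = 0.16364.
Multiplying each by its prior: 1/5 · 0.14286 = 0.028571, 1/5 · 0.28571 = 0.057143, 1/5 · 0.2381 = 0.047619, 1/5 · 0.21429 = 0.042857, 1/5 · 0.16364 = 0.032727; these sum to 0.20892.
Therefore the posterior P(urn C | data) = (0.047619) / (0.20892) = 0.22793.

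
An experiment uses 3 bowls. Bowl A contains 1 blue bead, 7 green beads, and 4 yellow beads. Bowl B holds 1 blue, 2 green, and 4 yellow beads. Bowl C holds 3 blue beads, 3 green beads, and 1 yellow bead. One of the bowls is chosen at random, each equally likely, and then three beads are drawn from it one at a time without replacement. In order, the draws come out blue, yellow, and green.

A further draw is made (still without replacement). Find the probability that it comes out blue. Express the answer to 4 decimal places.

0.2097

Compute the likelihood of the observed sequence for each case: P(data | bowl A) = (1/12)(4/11)(7/10) = 0.021212; P(data | bowl B) = (1/7)(4/6)(2/5) = 0.038095; P(data | bowl C) = (3/7)(1/6)(3/5) = 0.042857.
The prior-weighted likelihoods are 1/3 · 0.021212 = 0.0070707, 1/3 · 0.038095 = 0.012698, 1/3 · 0.042857 = 0.014286; with total 0.034055.
The posterior is then P(bowl A | data) = 0.20763, P(bowl B | data) = 0.37288, P(bowl C | data) = 0.41949.
So P(blue next | data) = Σ P(blue next | H) P(H | data) = (0)(0.20763) + (0)(0.37288) + (1/2)(0.41949) = 0.20975.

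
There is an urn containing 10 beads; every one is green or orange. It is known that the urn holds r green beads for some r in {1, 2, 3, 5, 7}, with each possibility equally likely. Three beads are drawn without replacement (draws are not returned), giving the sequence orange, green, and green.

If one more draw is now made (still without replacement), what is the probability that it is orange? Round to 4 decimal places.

Compute the likelihood of the observed sequence for each case: P(data | r = 1) = (9/10)(1/9)(0/8) = 0; P(data | r = 2) = (8/10)(2/9)(1/8) = 1/45; P(data | r = 3) = (7/10)(3/9)(2/8) = 7/120; P(data | r = 5) = (5/10)(5/9)(4/8) = 5/36; P(data | r = 7) = (3/10)(7/9)(6/8) = 7/40.
Multiplying each by its prior: 1/5 · 0 = 0, 1/5 · 1/45 = 1/225, 1/5 · 7/120 = 7/600, 1/5 · 5/36 = 1/36, 1/5 · 7/40 = 7/200; summing to 71/900.
Dividing through by the total gives posterior P(r = 1 | data) = 0, P(r = 2 | data) = 4/71, P(r = 3 | data) = 21/142, P(r = 5 | data) = 25/71, P(r = 7 | data) = 63/142.
Averaging over the posterior, P(orange next | data) = (1)(4/71) + (6/7)(21/142) + (4/7)(25/71) + (2/7)(63/142) = 254/497.

0.5111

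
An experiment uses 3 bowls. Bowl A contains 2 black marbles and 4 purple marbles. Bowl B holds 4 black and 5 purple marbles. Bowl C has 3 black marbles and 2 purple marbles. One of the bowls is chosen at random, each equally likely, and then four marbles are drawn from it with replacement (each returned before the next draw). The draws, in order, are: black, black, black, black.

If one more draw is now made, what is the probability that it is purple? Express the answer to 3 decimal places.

The likelihood of the observed sequence under each hypothesis: P(data | bowl A) = (2/6)(2/6)(2/6)(2/6) = 0.012346; P(data | bowl B) = (4/9)(4/9)(4/9)(4/9) = 0.039018; P(data | bowl C) = (3/5)(3/5)(3/5)(3/5) = 0.1296.
Weighting by the prior gives 1/3 · 0.012346 = 0.0041152, 1/3 · 0.039018 = 0.013006, 1/3 · 0.1296 = 0.0432; these sum to 0.060321.
The posterior is then P(bowl A | data) = 0.068222, P(bowl B | data) = 0.21561, P(bowl C | data) = 0.71616.
So P(purple next | data) = Σ P(purple next | H) P(H | data) = (2/3)(0.068222) + (5/9)(0.21561) + (2/5)(0.71616) = 0.45173.

0.452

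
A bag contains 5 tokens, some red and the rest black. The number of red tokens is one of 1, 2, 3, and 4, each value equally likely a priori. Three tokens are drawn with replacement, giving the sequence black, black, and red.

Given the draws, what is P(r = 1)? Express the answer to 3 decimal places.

0.320

Under each hypothesis, the probability of the observed sequence is: P(data | r = 1) = (4/5)(4/5)(1/5) = 16/125; P(data | r = 2) = (3/5)(3/5)(2/5) = 18/125; P(data | r = 3) = (2/5)(2/5)(3/5) = 12/125; P(data | r = 4) = (1/5)(1/5)(4/5) = 4/125.
The prior-weighted likelihoods are 1/4 · 16/125 = 4/125, 1/4 · 18/125 = 9/250, 1/4 · 12/125 = 3/125, 1/4 · 4/125 = 1/125; with total 1/10.
By Bayes' rule, P(r = 1 | data) = (4/125) / (1/10) = 8/25.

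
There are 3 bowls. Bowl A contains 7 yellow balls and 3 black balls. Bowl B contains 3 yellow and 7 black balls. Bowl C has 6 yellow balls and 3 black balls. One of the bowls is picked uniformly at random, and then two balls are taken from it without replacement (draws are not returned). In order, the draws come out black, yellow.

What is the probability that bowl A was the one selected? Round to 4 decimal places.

0.3256

Under each hypothesis, the probability of the observed sequence is: P(data | bowl A) = (3/10)(7/9) = 7/30; P(data | bowl B) = (7/10)(3/9) = 7/30; P(data | bowl C) = (3/9)(6/8) = 1/4.
Weighting by the prior gives 1/3 · 7/30 = 7/90, 1/3 · 7/30 = 7/90, 1/3 · 1/4 = 1/12; with total 43/180.
By Bayes' rule, P(bowl A | data) = (7/90) / (43/180) = 14/43.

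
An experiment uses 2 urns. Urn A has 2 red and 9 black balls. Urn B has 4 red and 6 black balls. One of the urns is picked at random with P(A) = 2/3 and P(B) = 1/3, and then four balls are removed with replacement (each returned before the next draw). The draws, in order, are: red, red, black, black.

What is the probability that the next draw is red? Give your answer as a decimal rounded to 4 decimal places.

Compute the likelihood of the observed sequence for each case: P(data | urn A) = (2/11)(2/11)(9/11)(9/11) = 0.02213; P(data | urn B) = (4/10)(4/10)(6/10)(6/10) = 0.0576.
The prior-weighted likelihoods are 2/3 · 0.02213 = 0.014753, 1/3 · 0.0576 = 0.0192; summing to 0.033953.
The posterior is then P(urn A | data) = 0.43451, P(urn B | data) = 0.56549.
So P(red next | data) = Σ P(red next | H) P(H | data) = (2/11)(0.43451) + (2/5)(0.56549) = 0.3052.

0.3052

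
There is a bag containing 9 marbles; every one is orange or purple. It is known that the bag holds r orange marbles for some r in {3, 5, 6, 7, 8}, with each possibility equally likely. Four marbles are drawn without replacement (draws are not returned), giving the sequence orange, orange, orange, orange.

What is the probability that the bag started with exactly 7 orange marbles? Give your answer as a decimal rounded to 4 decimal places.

0.2800

Compute the likelihood of the observed sequence for each case: P(data | r = 3) = (3/9)(2/8)(1/7)(0/6) = 0; P(data | r = 5) = (5/9)(4/8)(3/7)(2/6) = 5/126; P(data | r = 6) = (6/9)(5/8)(4/7)(3/6) = 5/42; P(data | r = 7) = (7/9)(6/8)(5/7)(4/6) = 5/18; P(data | r = 8) = (8/9)(7/8)(6/7)(5/6) = 5/9.
The prior-weighted likelihoods are 1/5 · 0 = 0, 1/5 · 5/126 = 1/126, 1/5 · 5/42 = 1/42, 1/5 · 5/18 = 1/18, 1/5 · 5/9 = 1/9; summing to 25/126.
Therefore the posterior P(r = 7 | data) = (1/18) / (25/126) = 7/25.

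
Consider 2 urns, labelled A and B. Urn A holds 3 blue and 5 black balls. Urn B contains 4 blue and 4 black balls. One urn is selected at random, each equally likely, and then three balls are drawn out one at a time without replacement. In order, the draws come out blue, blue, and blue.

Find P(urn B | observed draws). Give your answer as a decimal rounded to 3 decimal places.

0.800

For each hypothesis, P(data | H) works out to: P(data | urn A) = (3/8)(2/7)(1/6) = 1/56; P(data | urn B) = (4/8)(3/7)(2/6) = 1/14.
Weighting by the prior gives 1/2 · 1/56 = 1/112, 1/2 · 1/14 = 1/28; summing to 5/112.
Therefore the posterior P(urn B | data) = (1/28) / (5/112) = 4/5.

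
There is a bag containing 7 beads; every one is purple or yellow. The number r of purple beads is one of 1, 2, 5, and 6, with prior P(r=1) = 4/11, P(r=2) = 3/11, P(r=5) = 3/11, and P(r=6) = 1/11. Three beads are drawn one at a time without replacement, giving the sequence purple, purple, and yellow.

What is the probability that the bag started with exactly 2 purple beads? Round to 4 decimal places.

0.1667

For each hypothesis, P(data | H) works out to: P(data | r = 1) = (1/7)(0/6) = 0; P(data | r = 2) = (2/7)(1/6)(5/5) = 1/21; P(data | r = 5) = (5/7)(4/6)(2/5) = 4/21; P(data | r = 6) = (6/7)(5/6)(1/5) = 1/7.
The prior-weighted likelihoods are 4/11 · 0 = 0, 3/11 · 1/21 = 1/77, 3/11 · 4/21 = 4/77, 1/11 · 1/7 = 1/77; summing to 6/77.
Therefore the posterior P(r = 2 | data) = (1/77) / (6/77) = 1/6.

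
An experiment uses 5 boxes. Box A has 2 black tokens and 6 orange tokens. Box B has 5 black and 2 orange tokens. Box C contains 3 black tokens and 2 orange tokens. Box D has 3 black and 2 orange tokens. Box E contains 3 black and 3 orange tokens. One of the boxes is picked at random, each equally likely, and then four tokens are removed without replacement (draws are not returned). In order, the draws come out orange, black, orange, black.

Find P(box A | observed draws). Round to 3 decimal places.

The likelihood of the observed sequence under each hypothesis: P(data | box A) = (6/8)(2/7)(5/6)(1/5) = 1/28; P(data | box B) = (2/7)(5/6)(1/5)(4/4) = 1/21; P(data | box C) = (2/5)(3/4)(1/3)(2/2) = 1/10; P(data | box D) = (2/5)(3/4)(1/3)(2/2) = 1/10; P(data | box E) = (3/6)(3/5)(2/4)(2/3) = 1/10.
The prior-weighted likelihoods are 1/5 · 1/28 = 1/140, 1/5 · 1/21 = 1/105, 1/5 · 1/10 = 1/50, 1/5 · 1/10 = 1/50, 1/5 · 1/10 = 1/50; these sum to 23/300.
By Bayes' rule, P(box A | data) = (1/140) / (23/300) = 15/161.

0.093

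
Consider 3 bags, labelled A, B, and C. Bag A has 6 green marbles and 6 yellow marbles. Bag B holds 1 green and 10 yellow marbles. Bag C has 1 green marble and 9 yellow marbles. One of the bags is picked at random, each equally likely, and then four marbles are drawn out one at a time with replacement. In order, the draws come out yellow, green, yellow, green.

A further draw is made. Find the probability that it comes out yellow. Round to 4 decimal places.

Under each hypothesis, the probability of the observed sequence is: P(data | bag A) = (6/12)(6/12)(6/12)(6/12) = 0.0625; P(data | bag B) = (10/11)(1/11)(10/11)(1/11) = 0.0068301; P(data | bag C) = (9/10)(1/10)(9/10)(1/10) = 0.0081.
The prior-weighted likelihoods are 1/3 · 0.0625 = 0.020833, 1/3 · 0.0068301 = 0.0022767, 1/3 · 0.0081 = 0.0027; these sum to 0.02581.
Dividing through by the total gives posterior P(bag A | data) = 0.80718, P(bag B | data) = 0.08821, P(bag C | data) = 0.10461.
The predictive probability is P(yellow next | data) = (1/2)(0.80718) + (10/11)(0.08821) + (9/10)(0.10461) = 0.57793.

0.5779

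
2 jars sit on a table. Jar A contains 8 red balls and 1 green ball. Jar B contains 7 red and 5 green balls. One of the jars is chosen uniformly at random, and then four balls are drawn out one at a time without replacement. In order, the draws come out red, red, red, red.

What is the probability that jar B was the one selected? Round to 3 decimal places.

Under each hypothesis, the probability of the observed sequence is: P(data | jar A) = (8/9)(7/8)(6/7)(5/6) = 5/9; P(data | jar B) = (7/12)(6/11)(5/10)(4/9) = 7/99.
Weighting by the prior gives 1/2 · 5/9 = 5/18, 1/2 · 7/99 = 7/198; these sum to 31/99.
So P(jar B | data) = (7/198) / (31/99) = 7/62.

0.113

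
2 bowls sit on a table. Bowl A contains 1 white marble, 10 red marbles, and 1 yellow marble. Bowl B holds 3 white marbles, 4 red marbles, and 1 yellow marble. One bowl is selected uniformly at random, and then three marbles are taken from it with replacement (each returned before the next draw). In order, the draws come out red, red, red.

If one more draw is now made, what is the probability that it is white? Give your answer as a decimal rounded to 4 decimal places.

0.1351

For each hypothesis, P(data | H) works out to: P(data | bowl A) = (10/12)(10/12)(10/12) = 125/216; P(data | bowl B) = (4/8)(4/8)(4/8) = 1/8.
Multiplying each by its prior: 1/2 · 125/216 = 125/432, 1/2 · 1/8 = 1/16; these sum to 19/54.
The posterior is then P(bowl A | data) = 0.82237, P(bowl B | data) = 0.17763.
Averaging over the posterior, P(white next | data) = (1/12)(0.82237) + (3/8)(0.17763) = 0.13514.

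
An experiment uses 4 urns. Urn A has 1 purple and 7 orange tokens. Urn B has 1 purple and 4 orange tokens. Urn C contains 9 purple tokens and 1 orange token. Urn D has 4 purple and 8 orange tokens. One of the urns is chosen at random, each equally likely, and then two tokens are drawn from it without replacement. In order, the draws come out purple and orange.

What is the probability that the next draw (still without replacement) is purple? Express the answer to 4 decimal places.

For each hypothesis, P(data | H) works out to: P(data | urn A) = (1/8)(7/7) = 0.125; P(data | urn B) = (1/5)(4/4) = 0.2; P(data | urn C) = (9/10)(1/9) = 0.1; P(data | urn D) = (4/12)(8/11) = 0.24242.
Weighting by the prior gives 1/4 · 0.125 = 0.03125, 1/4 · 0.2 = 0.05, 1/4 · 0.1 = 0.025, 1/4 · 0.24242 = 0.060606; with total 0.16686.
Normalising, the posterior is P(urn A | data) = 0.18729, P(urn B | data) = 0.29966, P(urn C | data) = 0.14983, P(urn D | data) = 0.36322.
Averaging over the posterior, P(purple next | data) = (0)(0.18729) + (0)(0.29966) + (1)(0.14983) + (3/10)(0.36322) = 0.2588.

0.2588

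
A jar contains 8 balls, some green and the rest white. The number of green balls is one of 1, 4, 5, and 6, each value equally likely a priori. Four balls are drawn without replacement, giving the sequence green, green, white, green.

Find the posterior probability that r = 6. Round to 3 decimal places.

0.465

Compute the likelihood of the observed sequence for each case: P(data | r = 1) = (1/8)(0/7) = 0; P(data | r = 4) = (4/8)(3/7)(4/6)(2/5) = 2/35; P(data | r = 5) = (5/8)(4/7)(3/6)(3/5) = 3/28; P(data | r = 6) = (6/8)(5/7)(2/6)(4/5) = 1/7.
The prior-weighted likelihoods are 1/4 · 0 = 0, 1/4 · 2/35 = 1/70, 1/4 · 3/28 = 3/112, 1/4 · 1/7 = 1/28; with total 43/560.
Hence P(r = 6 | data) = (1/28) / (43/560) = 20/43.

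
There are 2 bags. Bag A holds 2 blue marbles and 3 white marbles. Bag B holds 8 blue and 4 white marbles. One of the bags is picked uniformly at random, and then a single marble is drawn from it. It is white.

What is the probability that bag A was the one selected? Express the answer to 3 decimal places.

0.643

Compute the likelihood of this draw for each case: P(data | bag A) = (3/5) = 3/5; P(data | bag B) = (4/12) = 1/3.
Multiplying each by its prior: 1/2 · 3/5 = 3/10, 1/2 · 1/3 = 1/6; summing to 7/15.
Therefore the posterior P(bag A | data) = (3/10) / (7/15) = 9/14.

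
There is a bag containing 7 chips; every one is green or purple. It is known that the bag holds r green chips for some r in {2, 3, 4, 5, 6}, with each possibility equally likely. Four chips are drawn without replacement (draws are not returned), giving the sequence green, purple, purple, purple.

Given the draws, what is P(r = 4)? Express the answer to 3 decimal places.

For each hypothesis, P(data | H) works out to: P(data | r = 2) = (2/7)(5/6)(4/5)(3/4) = 1/7; P(data | r = 3) = (3/7)(4/6)(3/5)(2/4) = 3/35; P(data | r = 4) = (4/7)(3/6)(2/5)(1/4) = 1/35; P(data | r = 5) = (5/7)(2/6)(1/5)(0/4) = 0; P(data | r = 6) = (6/7)(1/6)(0/5) = 0.
Weighting by the prior gives 1/5 · 1/7 = 1/35, 1/5 · 3/35 = 3/175, 1/5 · 1/35 = 1/175, 1/5 · 0 = 0, 1/5 · 0 = 0; summing to 9/175.
Therefore the posterior P(r = 4 | data) = (1/175) / (9/175) = 1/9.

0.111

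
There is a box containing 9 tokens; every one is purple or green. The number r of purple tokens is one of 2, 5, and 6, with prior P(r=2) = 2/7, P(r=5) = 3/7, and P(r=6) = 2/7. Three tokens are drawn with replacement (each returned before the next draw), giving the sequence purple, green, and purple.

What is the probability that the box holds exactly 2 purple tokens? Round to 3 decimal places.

Under each hypothesis, the probability of the observed sequence is: P(data | r = 2) = (2/9)(7/9)(2/9) = 0.038409; P(data | r = 5) = (5/9)(4/9)(5/9) = 0.13717; P(data | r = 6) = (6/9)(3/9)(6/9) = 0.14815.
The prior-weighted likelihoods are 2/7 · 0.038409 = 0.010974, 3/7 · 0.13717 = 0.058789, 2/7 · 0.14815 = 0.042328; with total 0.11209.
Hence P(r = 2 | data) = (0.010974) / (0.11209) = 0.097902.

0.098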